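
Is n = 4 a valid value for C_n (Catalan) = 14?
Yes

Reasoning: C_4 = C(8,4)/(4+1) = 70/5 = 14, which equals 14.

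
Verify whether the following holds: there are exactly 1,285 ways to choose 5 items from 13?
C(13,5) = 1,287 ≠ 1285.
Final answer: False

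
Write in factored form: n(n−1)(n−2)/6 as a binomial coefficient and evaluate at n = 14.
C(n,3); C(14,3) = 364

Reasoning: n(n−1)(n−2)/6 = n!/(3!(n−3)!) = C(n,3). At n = 14: C(14,3) = 364.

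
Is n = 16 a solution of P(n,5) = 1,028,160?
No

Working:
P(16,5) = 16·15·14·13·12 = 524,160, which does not equal 1,028,160.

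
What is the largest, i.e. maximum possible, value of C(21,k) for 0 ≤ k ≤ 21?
352,716

Working:
Maximum at k = 10 or k = 11: C(21,10) = 352,716.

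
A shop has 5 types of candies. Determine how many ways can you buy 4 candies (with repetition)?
Stars and bars: C(4+5-1, 4) = C(8, 4) = 70.
Final answer: 70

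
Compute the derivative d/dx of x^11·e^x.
(11x^10 + x^11)e^x

Solution: Product rule: d/dx[x^11]·e^x + x^11·d/dx[e^x] = 11x^{10}e^x + x^11e^x.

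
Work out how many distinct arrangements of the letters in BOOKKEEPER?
151,200

Solution: Word has 10 letters (B=1, O=2, K=2, E=3, P=1, R=1). Arrangements: 10!/Π(k!) = 151,200.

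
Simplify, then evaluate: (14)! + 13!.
93,405,312,000

Working:
(14)! + 13! = (14)·13! + 13! = (14+1)·13! = 15·13! = 93,405,312,000.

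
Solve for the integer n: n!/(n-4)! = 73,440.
18
n!/(n-4)! = n×(n-1)×(n-2)×(n-3), a product of 4 consecutive integers ≈ (n−1.5)^4. 73,440^(1/4) + 1.5 ≈ 18.0; check n = 18: 18×17×16×15 = 73,440 ✓. So n = 18.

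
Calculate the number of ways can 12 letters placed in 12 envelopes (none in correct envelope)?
176,214,841

Reasoning: Using D(n) = (n-1)[D(n-1) + D(n-2)]:
D(12) = (12-1) × [D(11) + D(10)]
      = 11 × [14684570 + 1334961]
      = 11 × 16019531
      = 176,214,841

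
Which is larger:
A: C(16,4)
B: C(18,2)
A=C(16,4)=1,820, B=C(18,2)=153.

Answer: A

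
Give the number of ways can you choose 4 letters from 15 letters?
1,365

Reasoning: C(15,4) = 15! / (4! × (15-4)!)
         = 15! / (4! × 11!)
         = 1,365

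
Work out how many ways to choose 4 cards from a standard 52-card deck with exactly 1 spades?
118,807

Explanation: 13 spades and 39 non-spades: C(13,1) × C(39,3) = 13 × 9139 = 118,807.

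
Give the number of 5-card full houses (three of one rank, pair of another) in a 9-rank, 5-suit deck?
Triple rank: 9. Triple suits: C(5,3)=10. Pair rank: 8. Pair suits: C(5,2)=10. Total: 7,200.
Final answer: 7,200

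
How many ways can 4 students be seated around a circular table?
Circular arrangements: (4-1)! = 6.
Final answer: 6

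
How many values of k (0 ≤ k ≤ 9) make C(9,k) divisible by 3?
Checking C(9,k) mod 3 for k = 0..9: divisible at k = 1, 2, 3, 4, 5, 6, 7, 8. That's 8 values.
Final answer: 8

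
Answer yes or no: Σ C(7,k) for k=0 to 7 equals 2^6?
No

Binomial theorem: Σ C(7,k) = (1+1)^7 = 2^7 = 128; RHS 2^6 = 64.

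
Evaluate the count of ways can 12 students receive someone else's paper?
176,214,841

Explanation: Using D(n) = (n-1)[D(n-1) + D(n-2)]:
D(12) = (12-1) × [D(11) + D(10)]
      = 11 × [14684570 + 1334961]
      = 11 × 16019531
      = 176,214,841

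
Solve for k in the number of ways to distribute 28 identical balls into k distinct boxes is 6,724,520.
8

Reasoning: Stars and bars: the count is C(28+k−1, k−1), increasing in k. k=6: C(33,5) = 237,336, k=7: C(34,6) = 1,344,904, k=8: C(35,7) = 6,724,520 ✓. So k = 8.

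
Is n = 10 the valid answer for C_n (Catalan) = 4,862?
No

Solution: C_10 = C(20,10)/(10+1) = 184,756/11 = 16,796, which does not equal 4,862.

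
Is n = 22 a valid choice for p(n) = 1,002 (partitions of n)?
Pentagonal recurrence p(n) = p(n−1) + p(n−2) − p(n−5) − p(n−7) + …: p(22) = p(21) + p(20) − p(17) − p(15) + p(10) + p(7) − p(0) = 792 + 627 − 297 − 176 + 42 + 15 − 1 = 1,002, which equals 1,002.

Answer: Yes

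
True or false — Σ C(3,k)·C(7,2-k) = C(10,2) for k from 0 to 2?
True

Vandermonde's identity gives C(10,2) = 45; RHS C(10,2) = 45.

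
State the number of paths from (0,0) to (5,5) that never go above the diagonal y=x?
42

Explanation: Counted by the Catalan number C_5: C_5 = C(10,5)/(5+1) = 252/6 = 42.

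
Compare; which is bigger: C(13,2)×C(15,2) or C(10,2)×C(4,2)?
C(13,2)×C(15,2)

Reasoning: C(13,2)×C(15,2)=8,190, C(10,2)×C(4,2)=270.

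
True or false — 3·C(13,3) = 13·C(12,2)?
True

Explanation: Absorption identity k·C(n,k) = n·C(n-1,k-1). LHS = 3·286 = 858; RHS = 13·66 = 858.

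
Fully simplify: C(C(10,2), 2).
990

Explanation: C(10,2) = 45, then C(45, 2) = 990.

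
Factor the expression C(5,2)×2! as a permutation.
P(5,2)

Reasoning: C(5,2)×2! = [5!/(2!(3)!)]×2! = 5!/(3)! = P(5,2) = 20.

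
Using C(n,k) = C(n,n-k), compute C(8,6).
28

C(8,6) = C(8,2) = 28.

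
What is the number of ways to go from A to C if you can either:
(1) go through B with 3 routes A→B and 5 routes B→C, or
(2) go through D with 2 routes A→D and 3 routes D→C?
21

Route via B: 3×5=15. Route via D: 2×3=6. Total: 21.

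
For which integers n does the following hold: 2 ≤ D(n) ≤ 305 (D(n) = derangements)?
3, 4, 5, 6

Solution: Using D(n) = (n−1)[D(n−1) + D(n−2)] with D(1)=0, D(2)=1: D(2)=1; D(3)=2; D(4)=9; D(5)=44; D(6)=265; D(7)=1,854. So valid n = 3, 4, 5, 6.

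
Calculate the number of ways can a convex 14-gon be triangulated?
208,012

Working:
Using the Catalan number formula: C_n = C(2n, n) / (n+1)
C_12 = C(24, 12) / (12+1)
     = 2704156 / 13
     = 208,012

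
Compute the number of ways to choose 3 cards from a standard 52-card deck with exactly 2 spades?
3,042

Working:
13 spades and 39 non-spades: C(13,2) × C(39,1) = 78 × 39 = 3,042.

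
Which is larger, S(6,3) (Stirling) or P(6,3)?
P(6,3)

Working:
S(6,3) = 3·S(5,3) + S(5,2) = 3·25 + 15 = 90; P(6,3) = 120.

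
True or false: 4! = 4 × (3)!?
True

Reasoning: By definition n! = n × (n-1)!, so 4! = 4 × 3!.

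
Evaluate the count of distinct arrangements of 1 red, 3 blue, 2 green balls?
60

Working:
Multinomial: 6!/(1! × 3! × 2!) = 60.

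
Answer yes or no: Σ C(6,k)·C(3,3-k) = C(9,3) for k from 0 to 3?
Yes

Explanation: Vandermonde's identity gives C(9,3) = 84; RHS C(9,3) = 84.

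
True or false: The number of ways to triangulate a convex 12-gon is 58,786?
False
Triangulations of a convex 12-gon are counted by the Catalan number C_10: C_10 = C(20,10)/(10+1) = 184,756/11 = 16,796.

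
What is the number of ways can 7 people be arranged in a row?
Arrangements of 7 distinct objects: 7! = 5,040.
Final answer: 5,040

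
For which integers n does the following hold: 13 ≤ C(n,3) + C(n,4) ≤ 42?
5, 6

Solution: C(4,3)+C(4,4)=5; C(5,3)+C(5,4)=15; C(6,3)+C(6,4)=35; C(7,3)+C(7,4)=70. So valid n = 5, 6.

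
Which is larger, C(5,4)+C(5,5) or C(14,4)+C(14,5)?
C(14,4)+C(14,5)

Solution: First=6, Second=3,003.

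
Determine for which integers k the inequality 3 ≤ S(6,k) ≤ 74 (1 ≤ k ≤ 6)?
2, 4, 5

Working:
S(6,1)=1; S(6,2)=31; S(6,3)=90; S(6,4)=65; S(6,5)=15; S(6,6)=1. So valid k = 2, 4, 5.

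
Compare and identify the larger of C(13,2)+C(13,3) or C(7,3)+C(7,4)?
C(13,2)+C(13,3)

First=364, Second=70.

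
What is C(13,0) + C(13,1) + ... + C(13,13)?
Sum of binomial coefficients = 2^13 = 8,192.

Answer: 8,192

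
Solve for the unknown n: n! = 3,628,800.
10

n! is strictly increasing. 8! = 40,320, 9! = 362,880, 10! = 3,628,800 ✓. So n = 10.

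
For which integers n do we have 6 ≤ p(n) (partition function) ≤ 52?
Tabulating p(n) via p(n) = p(n−1) + p(n−2) − p(n−5) − p(n−7) + …: p(4)=5; p(5)=7; p(6)=11; p(7)=15; p(8)=22; p(9)=30; p(10)=42; p(11)=56. So valid n = 5, 6, 7, 8, 9, 10.
Final answer: 5, 6, 7, 8, 9, 10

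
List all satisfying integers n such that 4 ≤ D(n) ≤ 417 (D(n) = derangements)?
4, 5, 6

Working:
Using D(n) = (n−1)[D(n−1) + D(n−2)] with D(1)=0, D(2)=1: D(3)=2; D(4)=9; D(5)=44; D(6)=265; D(7)=1,854. So valid n = 4, 5, 6.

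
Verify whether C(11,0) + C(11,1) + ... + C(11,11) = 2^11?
True

Binomial theorem with x = y = 1: Σ C(11,i) = (1+1)^11 = 2^11 = 2,048. The statement holds.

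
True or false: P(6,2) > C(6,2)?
True
P(6,2) = 30 and C(6,2) = 15; P(n,r) = r! × C(n,r) so P > C whenever r ≥ 2.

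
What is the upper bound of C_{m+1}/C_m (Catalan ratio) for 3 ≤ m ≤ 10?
C_{m+1}/C_m = 2(2m+1)/(m+2), which increases with m. Maximum at m = 10: 2·21/12 = 7/2.
Final answer: 7/2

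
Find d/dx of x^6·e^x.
(6x^5 + x^6)e^x
Product rule: d/dx[x^6]·e^x + x^6·d/dx[e^x] = 6x^{5}e^x + x^6e^x.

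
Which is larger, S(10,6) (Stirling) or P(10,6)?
P(10,6)

Solution: S(10,6) = 6·S(9,6) + S(9,5) = 6·2,646 + 6,951 = 22,827; P(10,6) = 151,200.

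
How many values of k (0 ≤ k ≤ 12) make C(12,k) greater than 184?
7

Explanation: Row 12 is unimodal and symmetric about k=12/2. C(12,2)=66 ≤ 184; C(12,3)=220 > 184; by symmetry C(12,k) > 184 for k = 3..9. That's 9 - 3 + 1 = 7 values.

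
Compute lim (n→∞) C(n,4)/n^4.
C(n,4) ≈ n^4/4! for large n. Limit = 1/4! = 1/24.

Answer: 1/24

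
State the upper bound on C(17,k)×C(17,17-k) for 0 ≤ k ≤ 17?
590,976,100

Explanation: C(17,k)·C(17,17-k) = C(17,k)², maximised at the centre k = 8: C(17,8)² = 590,976,100.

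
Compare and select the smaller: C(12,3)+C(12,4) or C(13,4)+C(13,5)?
First=715, Second=2,002.
Final answer: C(12,3)+C(12,4)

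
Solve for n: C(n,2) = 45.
10

Reasoning: C(n,2) = n(n−1)/2! is increasing in n, and n(n−1) = 2!·45 = 90 ≈ (n−0.5)^2 gives n ≈ 10.0. Check: C(8,2) = 28, C(9,2) = 36, C(10,2) = 45 ✓. So n = 10.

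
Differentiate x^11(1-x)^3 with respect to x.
Product rule: 11x^{10}(1-x)^{3} + x^11·(-3)(1-x)^{2}.
Final answer: 11x^10(1-x)^3 - 3x^11(1-x)^2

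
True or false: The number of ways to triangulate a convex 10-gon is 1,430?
True
Triangulations of a convex 10-gon are counted by the Catalan number C_8: C_8 = C(16,8)/(8+1) = 12,870/9 = 1,430.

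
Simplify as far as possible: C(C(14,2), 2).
4,095
C(14,2) = 91, then C(91, 2) = 4,095.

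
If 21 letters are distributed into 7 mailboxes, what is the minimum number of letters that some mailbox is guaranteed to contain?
3

Reasoning: Pigeonhole: ⌈21/7⌉ = 3.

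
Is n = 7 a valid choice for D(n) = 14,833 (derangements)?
No
D(7) = (7-1)·[D(6) + D(5)] = 6·[265 + 44] = 1,854, which does not equal 14,833.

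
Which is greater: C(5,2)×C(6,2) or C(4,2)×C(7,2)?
C(5,2)×C(6,2)

Working:
C(5,2)×C(6,2)=150, C(4,2)×C(7,2)=126.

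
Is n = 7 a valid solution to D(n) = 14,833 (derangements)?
D(7) = (7-1)·[D(6) + D(5)] = 6·[265 + 44] = 1,854, which does not equal 14,833.

Answer: No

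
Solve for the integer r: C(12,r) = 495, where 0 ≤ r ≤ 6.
C(12,r) is increasing for 0 ≤ r ≤ 6. Stepping up (C(12,r+1) = C(12,r)·(12−r)/(r+1)): C(12,1) = 12, C(12,2) = 66, C(12,3) = 220, C(12,4) = 495 ✓. So r = 4.

Answer: 4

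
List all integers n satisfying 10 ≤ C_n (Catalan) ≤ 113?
4, 5

Working:
C_3=5; C_4=14; C_5=42; C_6=132. So valid n = 4, 5.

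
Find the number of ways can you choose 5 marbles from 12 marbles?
792

Reasoning: C(12,5) = 12! / (5! × (12-5)!)
         = 12! / (5! × 7!)
         = 792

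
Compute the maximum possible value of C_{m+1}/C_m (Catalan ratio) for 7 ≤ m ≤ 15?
62/17
C_{m+1}/C_m = 2(2m+1)/(m+2), which increases with m. Maximum at m = 15: 2·31/17 = 62/17.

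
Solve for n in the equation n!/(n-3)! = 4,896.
n!/(n-3)! = n×(n-1)×(n-2), a product of 3 consecutive integers ≈ (n−1)^3. 4,896^(1/3) + 1 ≈ 18.0; check n = 18: 18×17×16 = 4,896 ✓. So n = 18.

Answer: 18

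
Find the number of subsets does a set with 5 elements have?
32

Reasoning: Each element can be included or excluded: 2^5 = 32.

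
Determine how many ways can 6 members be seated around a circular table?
Circular arrangements: (6-1)! = 120.

Answer: 120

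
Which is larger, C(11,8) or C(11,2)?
C(11,8)

Reasoning: C(11,8)=165, C(11,2)=55.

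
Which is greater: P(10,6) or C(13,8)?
P(10,6)

Solution: P(10,6)=151,200, C(13,8)=1,287.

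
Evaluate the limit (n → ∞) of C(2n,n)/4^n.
0

Solution: C(2n,n) ~ 4^n/√(πn), so C(2n,n)/4^n ~ 1/√(πn) → 0.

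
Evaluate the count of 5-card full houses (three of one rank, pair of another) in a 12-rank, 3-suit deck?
396

Solution: Triple rank: 12. Triple suits: C(3,3)=1. Pair rank: 11. Pair suits: C(3,2)=3. Total: 396.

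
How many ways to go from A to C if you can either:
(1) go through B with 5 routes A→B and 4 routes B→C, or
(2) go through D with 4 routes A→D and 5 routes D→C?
Route via B: 5×4=20. Route via D: 4×5=20. Total: 40.
Final answer: 40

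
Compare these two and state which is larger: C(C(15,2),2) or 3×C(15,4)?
C(C(15,2),2)=5,460, 3×C(15,4)=4,095.
Final answer: C(C(15,2),2)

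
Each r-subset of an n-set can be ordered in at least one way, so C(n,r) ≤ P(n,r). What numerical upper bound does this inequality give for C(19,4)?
P(19,4) = 19·18·17·16 = 93,024, so C(19,4) ≤ 93,024. (The bound is loose by a factor of 4! = 24: C(19,4) = 93,024/24 = 3,876.)

Answer: 93,024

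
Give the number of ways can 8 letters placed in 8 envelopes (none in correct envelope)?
Using D(n) = (n-1)[D(n-1) + D(n-2)]:
D(8) = (8-1) × [D(7) + D(6)]
      = 7 × [1854 + 265]
      = 7 × 2119
      = 14,833

Answer: 14,833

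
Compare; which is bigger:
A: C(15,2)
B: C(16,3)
B

Explanation: A=C(15,2)=105, B=C(16,3)=560.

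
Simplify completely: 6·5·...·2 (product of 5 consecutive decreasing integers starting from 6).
720

This is P(6,5) = 6!/(1)! = 720.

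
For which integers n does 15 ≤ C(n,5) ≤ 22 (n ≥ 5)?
C(6,5)=6; C(7,5)=21; C(8,5)=56. So valid n = 7.
Final answer: 7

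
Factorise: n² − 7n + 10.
(n − 2)(n − 5)

Seek roots whose sum is 7 and product is 10: (2, 5). So n² − 7n + 10 = (n − 2)(n − 5).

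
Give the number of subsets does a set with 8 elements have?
256
Each element can be included or excluded: 2^8 = 256.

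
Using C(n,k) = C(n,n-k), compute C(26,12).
9,657,700

C(26,12) = C(26,14) = 9,657,700.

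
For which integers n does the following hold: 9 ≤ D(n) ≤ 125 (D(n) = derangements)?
Using D(n) = (n−1)[D(n−1) + D(n−2)] with D(1)=0, D(2)=1: D(3)=2; D(4)=9; D(5)=44; D(6)=265. So valid n = 4, 5.
Final answer: 4, 5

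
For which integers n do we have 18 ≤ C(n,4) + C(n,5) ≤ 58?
C(5,4)+C(5,5)=6; C(6,4)+C(6,5)=21; C(7,4)+C(7,5)=56; C(8,4)+C(8,5)=126. So valid n = 6, 7.
Final answer: 6, 7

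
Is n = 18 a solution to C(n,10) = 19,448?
No

Solution: C(18,10) = 18·17·16·15·14·13·12·11·10·9/10! = 158,789,030,400/3,628,800 = 43,758, which does not equal 19,448.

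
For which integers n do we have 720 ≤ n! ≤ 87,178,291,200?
6, 7, 8, 9, 10, 11, 12, 13, 14

Explanation: n! is strictly increasing; 6! = 720 and 14! = 87,178,291,200, so valid n = 6, 7, 8, 9, 10, 11, 12, 13, 14.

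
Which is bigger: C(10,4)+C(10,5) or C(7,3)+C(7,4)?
C(10,4)+C(10,5)
First=462, Second=70.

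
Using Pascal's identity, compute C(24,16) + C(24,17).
1,081,575

Working:
C(24,16) + C(24,17) = C(25,17) = 1,081,575.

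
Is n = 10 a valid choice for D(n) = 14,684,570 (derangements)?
No

Working:
D(10) = (10-1)·[D(9) + D(8)] = 9·[133,496 + 14,833] = 1,334,961, which does not equal 14,684,570.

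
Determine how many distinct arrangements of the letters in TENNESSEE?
3,780
Word has 9 letters (T=1, E=4, N=2, S=2). Arrangements: 9!/Π(k!) = 3,780.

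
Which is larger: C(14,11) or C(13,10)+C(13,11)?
Equal

Explanation: By Pascal's identity: C(14,11) = C(13,10)+C(13,11) = 364. Equal.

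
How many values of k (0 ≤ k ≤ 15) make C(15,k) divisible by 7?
10

Checking C(15,k) mod 7 for k = 0..15: divisible at k = 2, 3, 4, 5, 6, 9, 10, 11, 12, 13. That's 10 values.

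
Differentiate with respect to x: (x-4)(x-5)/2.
(2x - 9)/2

d/dx[(x-4)(x-5)] = (x-5) + (x-4) = 2x - 9. Dividing by 2 gives (2x - 9)/2.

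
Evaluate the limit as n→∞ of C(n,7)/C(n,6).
∞
C(n,7)/C(n,6) = (n-6)/7 → ∞ as n → ∞.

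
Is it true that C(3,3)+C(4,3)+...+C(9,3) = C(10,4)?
True
Hockey stick identity gives Σ = C(10,4) = 210; RHS C(10,4) = 210.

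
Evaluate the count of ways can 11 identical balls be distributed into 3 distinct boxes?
78

Working:
C(11+3-1, 3-1) = C(13, 2) = 78.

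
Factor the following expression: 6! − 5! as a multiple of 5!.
5 × 5! = 600

Solution: 6! − 5! = 6·5! − 5! = (6 − 1)·5! = 5 × 5! = 600.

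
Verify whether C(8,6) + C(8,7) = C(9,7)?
True

Reasoning: Pascal's identity: LHS = 28 + 8 = 36; RHS = C(9,7) = 36. Both sides agree, so the statement holds.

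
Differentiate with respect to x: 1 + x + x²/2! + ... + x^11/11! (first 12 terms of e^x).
1 + x + x²/2! + ... + x^10/10!

Explanation: Differentiating term by term gives the first 11 terms of e^x.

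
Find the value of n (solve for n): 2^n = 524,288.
19
524,288 = 1,024 × 512 = 2^10 × 2^9 = 2^19, so n = 19.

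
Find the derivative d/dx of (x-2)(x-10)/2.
(2x - 12)/2

Reasoning: d/dx[(x-2)(x-10)] = (x-10) + (x-2) = 2x - 12. Dividing by 2 gives (2x - 12)/2.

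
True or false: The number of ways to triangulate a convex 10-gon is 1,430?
True

Reasoning: Triangulations of a convex 10-gon are counted by the Catalan number C_8: C_8 = C(16,8)/(8+1) = 12,870/9 = 1,430.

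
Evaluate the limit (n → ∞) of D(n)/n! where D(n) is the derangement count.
1/e

Reasoning: D(n)/n! → 1/e ≈ 0.3679 as n → ∞.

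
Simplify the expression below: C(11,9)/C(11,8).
1/3

Solution: C(n,k+1)/C(n,k) = (n−k)/(k+1). Here (11−8)/(8+1) = 3/9 = 1/3.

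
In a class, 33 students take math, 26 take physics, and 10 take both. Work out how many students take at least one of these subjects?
|A∪B| = |A|+|B|-|A∩B| = 33+26-10 = 49.
Final answer: 49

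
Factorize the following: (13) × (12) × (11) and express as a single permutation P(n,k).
P(13,3) = 13!/(10)!

Reasoning: Product of 3 consecutive descending integers starting at 13: P(13,3) = 13!/10! = 1,716.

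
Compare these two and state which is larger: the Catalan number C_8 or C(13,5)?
C_8

Working:
C_8 = C(16,8)/(8+1) = 12,870/9 = 1,430; C(13,5) = 1,287.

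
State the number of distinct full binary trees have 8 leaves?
429

Working:
Using the Catalan number formula: C_n = C(2n, n) / (n+1)
C_7 = C(14, 7) / (7+1)
     = 3432 / 8
     = 429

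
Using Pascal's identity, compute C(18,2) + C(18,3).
969

Working:
C(18,2) + C(18,3) = C(19,3) = 969.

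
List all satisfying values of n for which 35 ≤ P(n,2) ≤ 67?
7, 8
P(6,2)=30; P(7,2)=42; P(8,2)=56; P(9,2)=72. So valid n = 7, 8.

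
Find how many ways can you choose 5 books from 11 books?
462

C(11,5) = 11! / (5! × (11-5)!)
         = 11! / (5! × 6!)
         = 462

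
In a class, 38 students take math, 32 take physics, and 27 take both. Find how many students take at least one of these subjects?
43

Working:
|A∪B| = |A|+|B|-|A∩B| = 38+32-27 = 43.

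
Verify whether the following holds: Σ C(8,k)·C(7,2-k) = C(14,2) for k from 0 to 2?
False

Working:
Vandermonde's identity gives C(15,2) = 105; RHS C(14,2) = 91.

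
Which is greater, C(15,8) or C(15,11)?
C(15,8)

Explanation: C(15,8)=6,435, C(15,11)=1,365.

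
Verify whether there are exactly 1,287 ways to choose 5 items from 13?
C(13,5) = 1,287.
Final answer: True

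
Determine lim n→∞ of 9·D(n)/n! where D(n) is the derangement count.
D(n)/n! → 1/e, so 9·D(n)/n! → 9/e.
Final answer: 9/e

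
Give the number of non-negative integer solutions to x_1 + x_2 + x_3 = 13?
105

C(13+3-1, 3-1) = 105.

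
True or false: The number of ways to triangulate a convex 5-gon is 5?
True

Triangulations of a convex 5-gon are counted by the Catalan number C_3: C_3 = C(6,3)/(3+1) = 20/4 = 5.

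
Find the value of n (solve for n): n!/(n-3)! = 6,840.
20

Working:
n!/(n-3)! = n×(n-1)×(n-2), a product of 3 consecutive integers ≈ (n−1)^3. 6,840^(1/3) + 1 ≈ 20.0; check n = 20: 20×19×18 = 6,840 ✓. So n = 20.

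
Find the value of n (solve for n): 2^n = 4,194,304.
22

Solution: 4,194,304 = 1,024 × 1,024 × 4 = 2^10 × 2^10 × 2^2 = 2^22, so n = 22.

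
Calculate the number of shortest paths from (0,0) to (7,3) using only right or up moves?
120
Choose 7 rights from 10 moves: C(10,7) = 120.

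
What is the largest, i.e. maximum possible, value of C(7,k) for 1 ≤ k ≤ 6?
35

Explanation: C(7,k) is maximised at the centre of the row: C(7,3) = 35.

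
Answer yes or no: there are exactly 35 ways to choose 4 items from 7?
Yes

Working:
C(7,4) = 35.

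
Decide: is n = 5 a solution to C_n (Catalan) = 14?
No
C_5 = C(10,5)/(5+1) = 252/6 = 42, which does not equal 14.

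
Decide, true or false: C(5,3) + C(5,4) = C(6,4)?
Pascal's identity: LHS = 10 + 5 = 15; RHS = C(6,4) = 15. Both sides agree, so the statement holds.

Answer: True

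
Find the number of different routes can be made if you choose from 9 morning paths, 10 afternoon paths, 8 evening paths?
By the multiplication principle: 9 × 10 × 8 = 720.
Final answer: 720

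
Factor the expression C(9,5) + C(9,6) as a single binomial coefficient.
C(10,6)
By Pascal's identity: C(9,5) + C(9,6) = C(10,6) = 210.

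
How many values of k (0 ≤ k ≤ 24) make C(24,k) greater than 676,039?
9

Working:
Row 24 is unimodal and symmetric about k=24/2. C(24,7)=346,104 ≤ 676,039; C(24,8)=735,471 > 676,039; by symmetry C(24,k) > 676,039 for k = 8..16. That's 16 - 8 + 1 = 9 values.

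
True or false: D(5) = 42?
Derangements of 5 elements: D(5) = (5-1)·[D(4) + D(3)] = 4·[9 + 2] = 44.

Answer: False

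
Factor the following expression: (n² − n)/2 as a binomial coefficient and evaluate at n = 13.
(n² − n)/2 = n(n−1)/2 = C(n,2). At n = 13: C(13,2) = 78.
Final answer: C(n,2); C(13,2) = 78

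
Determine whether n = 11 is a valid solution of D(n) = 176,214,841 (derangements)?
No

D(11) = (11-1)·[D(10) + D(9)] = 10·[1,334,961 + 133,496] = 14,684,570, which does not equal 176,214,841.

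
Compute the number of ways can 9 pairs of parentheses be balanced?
4,862

Explanation: Using the Catalan number formula: C_n = C(2n, n) / (n+1)
C_9 = C(18, 9) / (9+1)
     = 48620 / 10
     = 4,862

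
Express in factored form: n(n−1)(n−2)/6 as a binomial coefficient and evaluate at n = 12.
C(n,3); C(12,3) = 220

n(n−1)(n−2)/6 = n!/(3!(n−3)!) = C(n,3). At n = 12: C(12,3) = 220.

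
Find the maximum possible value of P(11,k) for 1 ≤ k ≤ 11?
39,916,800

Explanation: P(11,k) increases in k, so maximum at k = 11: 11! = 39,916,800.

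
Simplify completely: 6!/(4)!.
30

Working:
This equals 6×5 = 30.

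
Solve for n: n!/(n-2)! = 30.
n!/(n-2)! = n×(n-1), a product of 2 consecutive integers ≈ (n−0.5)^2. 30^(1/2) + 0.5 ≈ 6.0; check n = 6: 6×5 = 30 ✓. So n = 6.
Final answer: 6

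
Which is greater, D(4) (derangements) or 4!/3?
D(4) = (4-1)·[D(3) + D(2)] = 3·[2 + 1] = 9; 4!/3 = 24/3 = 8.
Final answer: D(4)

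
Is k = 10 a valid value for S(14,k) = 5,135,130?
No
S(14,10) = 10·S(13,10) + S(13,9) = 10·39,325 + 359,502 = 752,752, which does not equal 5,135,130.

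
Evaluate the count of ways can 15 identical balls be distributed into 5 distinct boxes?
C(15+5-1, 5-1) = C(19, 4) = 3,876.
Final answer: 3,876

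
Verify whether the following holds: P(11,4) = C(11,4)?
False

P(11,4) = 7,920 but C(11,4) = 330; they differ by a factor of 4! = 24, so the statement does not hold.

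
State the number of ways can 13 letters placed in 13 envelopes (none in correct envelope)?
2,290,792,932

Reasoning: Using D(n) = (n-1)[D(n-1) + D(n-2)]:
D(13) = (13-1) × [D(12) + D(11)]
      = 12 × [176214841 + 14684570]
      = 12 × 190899411
      = 2,290,792,932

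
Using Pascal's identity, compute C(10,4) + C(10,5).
462

Reasoning: C(10,4) + C(10,5) = C(11,5) = 462.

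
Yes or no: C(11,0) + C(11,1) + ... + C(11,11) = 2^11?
Yes

Reasoning: Binomial theorem with x = y = 1: Σ C(11,i) = (1+1)^11 = 2^11 = 2,048. The statement holds.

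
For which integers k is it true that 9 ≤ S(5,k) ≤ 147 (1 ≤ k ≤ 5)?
S(5,1)=1; S(5,2)=15; S(5,3)=25; S(5,4)=10; S(5,5)=1. So valid k = 2, 3, 4.

Answer: 2, 3, 4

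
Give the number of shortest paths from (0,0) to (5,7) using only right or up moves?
Choose 5 rights from 12 moves: C(12,5) = 792.
Final answer: 792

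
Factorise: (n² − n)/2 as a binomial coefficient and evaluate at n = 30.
C(n,2); C(30,2) = 435

Solution: (n² − n)/2 = n(n−1)/2 = C(n,2). At n = 30: C(30,2) = 435.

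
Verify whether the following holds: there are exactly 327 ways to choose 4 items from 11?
False

Explanation: C(11,4) = 330 ≠ 327.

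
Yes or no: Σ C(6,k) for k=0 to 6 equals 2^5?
No
Binomial theorem: Σ C(6,k) = (1+1)^6 = 2^6 = 64; RHS 2^5 = 32.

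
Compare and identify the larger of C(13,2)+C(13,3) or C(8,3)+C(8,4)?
C(13,2)+C(13,3)

Solution: First=364, Second=126.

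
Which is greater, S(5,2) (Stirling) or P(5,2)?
P(5,2)
S(5,2) = 2·S(4,2) + S(4,1) = 2·7 + 1 = 15; P(5,2) = 20.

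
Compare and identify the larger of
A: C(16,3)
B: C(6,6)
A

Solution: A=C(16,3)=560, B=C(6,6)=1.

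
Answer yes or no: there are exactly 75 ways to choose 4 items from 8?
No

Reasoning: C(8,4) = 70 ≠ 75.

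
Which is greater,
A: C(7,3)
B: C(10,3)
B

Working:
A=C(7,3)=35, B=C(10,3)=120.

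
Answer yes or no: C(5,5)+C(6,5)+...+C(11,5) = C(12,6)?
Hockey stick identity gives Σ = C(12,6) = 924; RHS C(12,6) = 924.

Answer: Yes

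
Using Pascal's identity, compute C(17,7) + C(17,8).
C(17,7) + C(17,8) = C(18,8) = 43,758.

Answer: 43,758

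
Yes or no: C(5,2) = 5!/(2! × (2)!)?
The correct denominator is 2!×3!, giving C(5,2) = 10; the stated RHS is 5!/(2!×2!) = 30 ≠ 10, so the statement does not hold.
Final answer: No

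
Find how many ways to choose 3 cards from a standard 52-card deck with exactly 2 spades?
3,042

13 spades and 39 non-spades: C(13,2) × C(39,1) = 78 × 39 = 3,042.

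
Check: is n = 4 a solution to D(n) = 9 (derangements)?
Yes

Working:
D(4) = (4-1)·[D(3) + D(2)] = 3·[2 + 1] = 9, which equals 9.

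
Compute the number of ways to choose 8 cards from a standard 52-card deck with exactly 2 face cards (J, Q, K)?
253,333,080

Solution: 12 face cards and 40 non-face cards: C(12,2) × C(40,6) = 66 × 3,838,380 = 253,333,080.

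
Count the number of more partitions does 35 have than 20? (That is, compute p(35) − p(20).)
14,256

Reasoning: Pentagonal recurrence p(n) = p(n−1) + p(n−2) − p(n−5) − p(n−7) + …: p(35) = p(34) + p(33) − p(30) − p(28) + p(23) + p(20) − p(13) − p(9) + p(0) = 12,310 + 10,143 − 5,604 − 3,718 + 1,255 + 627 − 101 − 30 + 1 = 14,883.
p(20) = p(19) + p(18) − p(15) − p(13) + p(8) + p(5) = 490 + 385 − 176 − 101 + 22 + 7 = 627.
Difference = 14,883 − 627 = 14,256.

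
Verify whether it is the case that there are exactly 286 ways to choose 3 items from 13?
True

Working:
C(13,3) = 286.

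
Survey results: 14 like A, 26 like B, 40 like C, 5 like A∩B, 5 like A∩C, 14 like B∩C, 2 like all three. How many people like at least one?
|A∪B∪C| = 14+26+40-5-5-14+2 = 58.
Final answer: 58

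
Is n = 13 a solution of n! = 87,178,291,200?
No

Explanation: 13! = 13·12! = 13·479,001,600 = 6,227,020,800, which does not equal 87,178,291,200.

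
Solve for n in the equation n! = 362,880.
9

Reasoning: n! is strictly increasing. 7! = 5,040, 8! = 40,320, 9! = 362,880 ✓. So n = 9.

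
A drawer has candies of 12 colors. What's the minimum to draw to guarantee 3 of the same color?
25

Explanation: Worst case: 2 of each = 24. One more: 25.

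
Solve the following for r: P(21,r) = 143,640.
4
P(21,r) = 21·20·…·(21−r+1), a product of r factors. Multiplying down from 21: 21 = 21; 21·20 = 420; 21·20·19 = 7,980; 21·20·19·18 = 143,640 ✓ (4 factors). So r = 4.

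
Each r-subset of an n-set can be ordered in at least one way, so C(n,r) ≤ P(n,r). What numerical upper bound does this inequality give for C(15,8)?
P(15,8) = 15·14·13·12·11·10·9·8 = 259,459,200, so C(15,8) ≤ 259,459,200. (The bound is loose by a factor of 8! = 40,320: C(15,8) = 259,459,200/40,320 = 6,435.)

Answer: 259,459,200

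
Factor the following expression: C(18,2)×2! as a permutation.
P(18,2)

C(18,2)×2! = [18!/(2!(16)!)]×2! = 18!/(16)! = P(18,2) = 306.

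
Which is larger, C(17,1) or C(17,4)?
C(17,4)

Working:
C(17,1)=17, C(17,4)=2,380.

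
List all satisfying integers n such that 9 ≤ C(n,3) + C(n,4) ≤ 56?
5, 6

Reasoning: C(4,3)+C(4,4)=5; C(5,3)+C(5,4)=15; C(6,3)+C(6,4)=35; C(7,3)+C(7,4)=70. So valid n = 5, 6.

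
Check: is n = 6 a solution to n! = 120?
No

6! = 6·5! = 6·120 = 720, which does not equal 120.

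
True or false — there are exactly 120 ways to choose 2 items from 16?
True

Solution: C(16,2) = 120.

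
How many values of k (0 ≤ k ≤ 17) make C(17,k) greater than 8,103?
Row 17 is unimodal and symmetric about k=17/2. C(17,5)=6,188 ≤ 8,103; C(17,6)=12,376 > 8,103; by symmetry C(17,k) > 8,103 for k = 6..11. That's 11 - 6 + 1 = 6 values.
Final answer: 6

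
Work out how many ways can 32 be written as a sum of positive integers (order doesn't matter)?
8,349

Pentagonal recurrence p(n) = p(n−1) + p(n−2) − p(n−5) − p(n−7) + …: p(32) = p(31) + p(30) − p(27) − p(25) + p(20) + p(17) − p(10) − p(6) = 6,842 + 5,604 − 3,010 − 1,958 + 627 + 297 − 42 − 11 = 8,349.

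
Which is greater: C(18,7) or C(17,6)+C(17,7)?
By Pascal's identity: C(18,7) = C(17,6)+C(17,7) = 31,824. Equal.

Answer: Equal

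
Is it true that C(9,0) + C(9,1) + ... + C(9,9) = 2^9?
True

Binomial theorem with x = y = 1: Σ C(9,i) = (1+1)^9 = 2^9 = 512. The statement holds.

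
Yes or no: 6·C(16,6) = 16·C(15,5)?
Yes

Explanation: Absorption identity k·C(n,k) = n·C(n-1,k-1). LHS = 6·8008 = 48,048; RHS = 16·3003 = 48,048.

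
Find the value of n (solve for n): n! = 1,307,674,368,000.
15

Working:
n! is strictly increasing. 13! = 6,227,020,800, 14! = 87,178,291,200, 15! = 1,307,674,368,000 ✓. So n = 15.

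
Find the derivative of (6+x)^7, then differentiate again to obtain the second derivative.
First derivative: 7(6+x)^{6}. Second derivative: 7·6·(6+x)^{5} = 42(6+x)^{5}.

Answer: 42(6+x)^5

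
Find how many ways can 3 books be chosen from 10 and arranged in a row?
P(10,3) = 10!/(10-3)! = 720.
Final answer: 720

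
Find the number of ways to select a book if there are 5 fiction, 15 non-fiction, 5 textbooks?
25
By the addition principle: 5 + 15 + 5 = 25.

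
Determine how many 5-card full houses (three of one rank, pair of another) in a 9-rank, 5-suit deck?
Triple rank: 9. Triple suits: C(5,3)=10. Pair rank: 8. Pair suits: C(5,2)=10. Total: 7,200.
Final answer: 7,200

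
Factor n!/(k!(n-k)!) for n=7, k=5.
C(7,5) = 21

Working:
This is the binomial coefficient C(7,5) = 21.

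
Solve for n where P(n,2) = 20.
P(n,2) = n(n−1) is increasing in n; n(n−1) ≈ (n−0.5)^2 = 20 gives n ≈ 5.0. Check: P(3,2) = 6, P(4,2) = 12, P(5,2) = 20 ✓. So n = 5.

Answer: 5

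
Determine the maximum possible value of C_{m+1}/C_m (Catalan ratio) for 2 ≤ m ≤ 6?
13/4

Working:
C_{m+1}/C_m = 2(2m+1)/(m+2), which increases with m. Maximum at m = 6: 2·13/8 = 13/4.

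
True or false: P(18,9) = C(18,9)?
P(18,9) = 17,643,225,600 and C(18,9) = 48,620; P(n,r) = r! × C(n,r) so P > C whenever r ≥ 2.
Final answer: False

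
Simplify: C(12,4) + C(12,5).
1,287
By Pascal's identity: C(13,5) = 1,287.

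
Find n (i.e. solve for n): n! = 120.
5
n! is strictly increasing. 3! = 6, 4! = 24, 5! = 120 ✓. So n = 5.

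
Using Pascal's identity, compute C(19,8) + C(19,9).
167,960

C(19,8) + C(19,9) = C(20,9) = 167,960.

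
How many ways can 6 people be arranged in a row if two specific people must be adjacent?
Treat pair as unit: (6-1)! arrangements × 2 internal orders = 240.
Final answer: 240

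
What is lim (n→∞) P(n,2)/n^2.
1

Solution: P(n,2) = n(n-1) ≈ n^2 for large n. Limit = 1.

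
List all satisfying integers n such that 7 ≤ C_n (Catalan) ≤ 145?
4, 5, 6

Reasoning: C_3=5; C_4=14; C_5=42; C_6=132; C_7=429. So valid n = 4, 5, 6.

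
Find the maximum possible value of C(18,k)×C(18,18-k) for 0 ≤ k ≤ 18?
2,363,904,400

Working:
C(18,k)·C(18,18-k) = C(18,k)², maximised at the centre k = 9: C(18,9)² = 2,363,904,400.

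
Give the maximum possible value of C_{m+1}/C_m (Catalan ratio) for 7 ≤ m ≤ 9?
38/11

Reasoning: C_{m+1}/C_m = 2(2m+1)/(m+2), which increases with m. Maximum at m = 9: 2·19/11 = 38/11.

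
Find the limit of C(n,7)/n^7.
1/5040

C(n,7) ≈ n^7/7! for large n. Limit = 1/7! = 1/5040.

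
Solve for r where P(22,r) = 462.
2

Solution: P(22,r) = 22·21·…·(22−r+1), a product of r factors. Multiplying down from 22: 22 = 22; 22·21 = 462 ✓ (2 factors). So r = 2.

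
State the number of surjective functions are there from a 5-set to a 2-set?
30

Explanation: Onto functions = 2! × S(5,2)
First compute S(5,2) via recurrence:
Using the Stirling recurrence: S(n,k) = k·S(n-1,k) + S(n-1,k-1)
S(5,2) = 2·S(4,2) + S(4,1)
         = 2·7 + 1
         = 14 + 1
         = 15
Then: 2 × 15 = 30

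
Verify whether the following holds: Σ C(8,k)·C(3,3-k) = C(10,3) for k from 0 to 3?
Vandermonde's identity gives C(11,3) = 165; RHS C(10,3) = 120.
Final answer: False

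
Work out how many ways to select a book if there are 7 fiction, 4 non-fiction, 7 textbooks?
18

By the addition principle: 7 + 4 + 7 = 18.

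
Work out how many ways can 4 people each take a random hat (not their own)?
9

Explanation: Using D(n) = (n-1)[D(n-1) + D(n-2)]:
D(4) = (4-1) × [D(3) + D(2)]
      = 3 × [2 + 1]
      = 3 × 3
      = 9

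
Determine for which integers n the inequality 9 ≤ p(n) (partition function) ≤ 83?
6, 7, 8, 9, 10, 11, 12

Tabulating p(n) via p(n) = p(n−1) + p(n−2) − p(n−5) − p(n−7) + …: p(5)=7; p(6)=11; p(7)=15; p(8)=22; p(9)=30; p(10)=42; p(11)=56; p(12)=77; p(13)=101. So valid n = 6, 7, 8, 9, 10, 11, 12.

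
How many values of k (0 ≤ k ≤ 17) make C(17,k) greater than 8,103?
6

Working:
Row 17 is unimodal and symmetric about k=17/2. C(17,5)=6,188 ≤ 8,103; C(17,6)=12,376 > 8,103; by symmetry C(17,k) > 8,103 for k = 6..11. That's 11 - 6 + 1 = 6 values.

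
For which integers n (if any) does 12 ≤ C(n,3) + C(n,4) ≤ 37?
5, 6

Explanation: C(4,3)+C(4,4)=5; C(5,3)+C(5,4)=15; C(6,3)+C(6,4)=35; C(7,3)+C(7,4)=70. So valid n = 5, 6.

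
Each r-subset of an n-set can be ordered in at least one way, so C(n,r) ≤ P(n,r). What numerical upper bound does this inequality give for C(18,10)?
P(18,10) = 18·17·16·15·14·13·12·11·10·9 = 158,789,030,400, so C(18,10) ≤ 158,789,030,400. (The bound is loose by a factor of 10! = 3,628,800: C(18,10) = 158,789,030,400/3,628,800 = 43,758.)

Answer: 158,789,030,400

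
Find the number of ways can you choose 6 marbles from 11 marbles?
462

C(11,6) = 11! / (6! × (11-6)!)
         = 11! / (6! × 5!)
         = 462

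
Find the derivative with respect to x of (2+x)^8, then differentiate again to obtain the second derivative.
56(2+x)^6

Explanation: First derivative: 8(2+x)^{7}. Second derivative: 8·7·(2+x)^{6} = 56(2+x)^{6}.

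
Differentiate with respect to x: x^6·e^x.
(6x^5 + x^6)e^x

Product rule: d/dx[x^6]·e^x + x^6·d/dx[e^x] = 6x^{5}e^x + x^6e^x.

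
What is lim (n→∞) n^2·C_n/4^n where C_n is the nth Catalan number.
∞

C_n ~ 4^n/(n^(3/2)√π), so n^2·C_n/4^n ~ n^(2 − 3/2)/√π → ∞.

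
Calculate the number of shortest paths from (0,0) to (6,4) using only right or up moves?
Choose 6 rights from 10 moves: C(10,6) = 210.

Answer: 210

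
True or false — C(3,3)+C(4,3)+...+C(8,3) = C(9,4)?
True

Working:
Hockey stick identity gives Σ = C(9,4) = 126; RHS C(9,4) = 126.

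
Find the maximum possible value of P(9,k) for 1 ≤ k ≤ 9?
362,880

P(9,k) increases in k, so maximum at k = 9: 9! = 362,880.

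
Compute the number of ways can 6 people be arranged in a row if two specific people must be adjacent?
Treat pair as unit: (6-1)! arrangements × 2 internal orders = 240.

Answer: 240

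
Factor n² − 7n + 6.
(n − 1)(n − 6)

Explanation: Seek roots whose sum is 7 and product is 6: (1, 6). So n² − 7n + 6 = (n − 1)(n − 6).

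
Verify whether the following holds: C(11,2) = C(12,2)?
False

LHS = C(11,2) = 55; RHS = C(12,2) = 66. 55 ≠ 66, so the statement does not hold.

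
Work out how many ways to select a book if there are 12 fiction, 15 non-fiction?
27

Reasoning: By the addition principle: 12 + 15 = 27.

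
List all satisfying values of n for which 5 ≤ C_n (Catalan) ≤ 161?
3, 4, 5, 6

C_2=2; C_3=5; C_4=14; C_5=42; C_6=132; C_7=429. So valid n = 3, 4, 5, 6.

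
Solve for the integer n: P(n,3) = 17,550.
P(n,3) = n(n−1)(n−2) is increasing in n; n(n−1)(n−2) ≈ (n−1)^3 = 17,550 gives n ≈ 27.0. Check: P(25,3) = 13,800, P(26,3) = 15,600, P(27,3) = 17,550 ✓. So n = 27.

Answer: 27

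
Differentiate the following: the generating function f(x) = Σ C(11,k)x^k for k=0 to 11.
Σ k·C(11,k)x^(k-1) for k=1 to 11

Term-by-term differentiation gives Σ k·C(11,k)x^{k-1} for k=1 to 11.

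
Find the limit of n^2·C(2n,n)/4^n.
∞

C(2n,n) ~ 4^n/√(πn), so n^2·C(2n,n)/4^n ~ n^(2 − 1/2)/√π → ∞.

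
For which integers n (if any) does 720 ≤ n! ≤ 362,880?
n! is strictly increasing; 6! = 720 and 9! = 362,880, so valid n = 6, 7, 8, 9.

Answer: 6, 7, 8, 9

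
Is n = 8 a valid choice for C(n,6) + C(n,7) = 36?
C(8,6) + C(8,7) = 28 + 8 = 36, which equals 36.
Final answer: Yes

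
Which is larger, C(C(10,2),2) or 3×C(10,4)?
C(C(10,2),2)

Working:
C(C(10,2),2)=990, 3×C(10,4)=630.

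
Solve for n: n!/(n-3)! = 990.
11

n!/(n-3)! = n×(n-1)×(n-2), a product of 3 consecutive integers ≈ (n−1)^3. 990^(1/3) + 1 ≈ 11.0; check n = 11: 11×10×9 = 990 ✓. So n = 11.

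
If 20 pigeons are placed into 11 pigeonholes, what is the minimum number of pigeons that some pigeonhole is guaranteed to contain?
Pigeonhole: ⌈20/11⌉ = 2.
Final answer: 2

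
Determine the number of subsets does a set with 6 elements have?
64

Each element can be included or excluded: 2^6 = 64.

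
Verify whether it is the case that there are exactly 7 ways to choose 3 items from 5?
False

Explanation: C(5,3) = 10 ≠ 7.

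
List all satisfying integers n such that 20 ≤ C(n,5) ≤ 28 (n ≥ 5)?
7

Explanation: C(6,5)=6; C(7,5)=21; C(8,5)=56. So valid n = 7.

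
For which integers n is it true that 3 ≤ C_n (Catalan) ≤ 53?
3, 4, 5

C_2=2; C_3=5; C_4=14; C_5=42; C_6=132. So valid n = 3, 4, 5.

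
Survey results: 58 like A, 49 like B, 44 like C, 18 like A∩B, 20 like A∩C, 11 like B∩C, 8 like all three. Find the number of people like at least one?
110

Working:
|A∪B∪C| = 58+49+44-18-20-11+8 = 110.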